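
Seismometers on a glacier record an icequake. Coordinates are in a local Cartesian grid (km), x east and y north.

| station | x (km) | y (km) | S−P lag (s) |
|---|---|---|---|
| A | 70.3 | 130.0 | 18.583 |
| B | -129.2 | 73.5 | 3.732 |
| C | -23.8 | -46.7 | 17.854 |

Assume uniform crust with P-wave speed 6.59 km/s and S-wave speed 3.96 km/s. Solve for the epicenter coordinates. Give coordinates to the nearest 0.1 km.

-112.6 km east, 106.6 km north

Distance from S−P lag: d = Δt · v_P v_S / (v_P − v_S) = Δt · (6.59·3.96)/(6.59−3.96) ≈ 9.9226·Δt.
So d_A = 184.39, d_B = 37.03, d_C = 177.16 km.
Circle about each station: (x − 70.3)² + (y − 130.0)² = 184.39²; (x + 129.2)² + (y − 73.5)² = 37.03²; (x + 23.8)² + (y + 46.7)² = 177.16².
Subtracting pairs of circle equations eliminates x²+y² and gives linear equations (the radical axes):
-399.0 x − 113.0 y = 32881.25
-188.2 x − 353.4 y = -16480.75
Solving the 2×2 system: x ≈ -112.6, y ≈ 106.6 km.
Check against A (with the unrounded x, y): √((x − 70.3)²+(y − 130.0)²) = 184.39 ≈ 184.39 km. ✓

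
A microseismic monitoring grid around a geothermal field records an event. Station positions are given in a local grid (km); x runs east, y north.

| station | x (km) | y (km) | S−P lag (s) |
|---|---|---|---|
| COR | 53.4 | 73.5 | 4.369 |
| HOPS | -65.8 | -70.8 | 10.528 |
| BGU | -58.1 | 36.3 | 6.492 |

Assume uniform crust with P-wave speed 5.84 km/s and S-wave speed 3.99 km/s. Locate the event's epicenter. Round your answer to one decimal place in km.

x ≈ 23.2 km, y ≈ 27.5 km

Distance from S−P lag: d = Δt · v_P v_S / (v_P − v_S) = Δt · (5.84·3.99)/(5.84−3.99) ≈ 12.5955·Δt.
So d_COR = 55.03, d_HOPS = 132.60, d_BGU = 81.77 km.
Circle about each station: (x − 53.4)² + (y − 73.5)² = 55.03²; (x + 65.8)² + (y + 70.8)² = 132.60²; (x + 58.1)² + (y − 36.3)² = 81.77².
Subtracting the COR equation from the HOPS and BGU equations removes the quadratic terms:
-238.4 x − 288.6 y = -13465.99
-223.0 x − 74.4 y = -7218.54
Solving the 2×2 system: x ≈ 23.2, y ≈ 27.5 km.
Check against COR (with the unrounded x, y): √((x − 53.4)²+(y − 73.5)²) = 55.03 ≈ 55.03 km. ✓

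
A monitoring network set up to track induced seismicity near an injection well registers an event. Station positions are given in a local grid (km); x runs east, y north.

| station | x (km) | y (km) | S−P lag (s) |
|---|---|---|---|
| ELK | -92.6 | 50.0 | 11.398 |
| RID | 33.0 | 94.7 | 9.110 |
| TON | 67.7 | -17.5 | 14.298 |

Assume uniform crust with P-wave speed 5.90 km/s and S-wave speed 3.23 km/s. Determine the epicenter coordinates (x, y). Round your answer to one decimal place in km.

(-11.3, 47.1)

Distance from S−P lag: d = Δt · v_P v_S / (v_P − v_S) = Δt · (5.90·3.23)/(5.90−3.23) ≈ 7.1375·Δt.
So d_ELK = 81.35, d_RID = 65.02, d_TON = 102.05 km.
Circle about each station: (x + 92.6)² + (y − 50.0)² = 81.35²; (x − 33.0)² + (y − 94.7)² = 65.02²; (x − 67.7)² + (y + 17.5)² = 102.05².
Subtracting the ELK equation from the RID and TON equations removes the quadratic terms:
251.2 x + 89.4 y = 1372.55
320.6 x − 135.0 y = -9981.60
Solving the 2×2 system: x ≈ -11.3, y ≈ 47.1 km.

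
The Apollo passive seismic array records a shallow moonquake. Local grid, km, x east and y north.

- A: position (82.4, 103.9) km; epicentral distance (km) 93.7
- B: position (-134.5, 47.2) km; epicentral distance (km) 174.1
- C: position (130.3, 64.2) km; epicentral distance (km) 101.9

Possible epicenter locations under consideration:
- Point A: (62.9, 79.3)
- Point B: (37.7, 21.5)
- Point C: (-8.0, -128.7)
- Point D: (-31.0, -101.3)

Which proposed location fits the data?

For each candidate, compare |candidate − station| to the reported distance:
Point A: residuals A 62.3, B 25.9, C 32.8 → max 62.3 km
Point B: residuals A 0.0, B 0.0, C 0.1 → max 0.1 km
Point C: residuals A 155.8, B 42.6, C 135.5 → max 155.8 km
Point D: residuals A 140.7, B 6.9, C 129.2 → max 140.7 km
Only Point B has all residuals ≈ 0.

Point B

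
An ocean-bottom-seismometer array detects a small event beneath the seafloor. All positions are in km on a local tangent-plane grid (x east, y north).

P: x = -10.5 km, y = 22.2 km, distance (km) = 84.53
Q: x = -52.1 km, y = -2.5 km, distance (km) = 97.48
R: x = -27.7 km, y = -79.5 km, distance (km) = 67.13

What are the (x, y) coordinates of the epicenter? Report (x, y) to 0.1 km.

Circle about each station: (x + 10.5)² + (y − 22.2)² = 84.53²; (x + 52.1)² + (y + 2.5)² = 97.48²; (x + 27.7)² + (y + 79.5)² = 67.13².
Subtracting the P equation from the Q and R equations removes the quadratic terms:
-83.2 x − 49.4 y = -239.46
-34.4 x − 203.4 y = 9123.33
Solving the 2×2 system: x ≈ 32.8, y ≈ -50.4 km.
Check against P (with the unrounded x, y): √((x + 10.5)²+(y − 22.2)²) = 84.54 ≈ 84.53 km. ✓

(32.8, -50.4)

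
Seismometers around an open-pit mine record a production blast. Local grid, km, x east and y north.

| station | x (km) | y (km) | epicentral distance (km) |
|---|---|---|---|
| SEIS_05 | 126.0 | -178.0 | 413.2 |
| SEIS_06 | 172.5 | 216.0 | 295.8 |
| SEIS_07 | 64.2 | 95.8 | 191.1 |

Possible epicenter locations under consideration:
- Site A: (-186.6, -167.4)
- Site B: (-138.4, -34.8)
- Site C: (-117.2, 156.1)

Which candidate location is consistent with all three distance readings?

Site C

For each candidate, compare |candidate − station| to the reported distance:
Site A: residuals SEIS_05 100.4, SEIS_06 229.5, SEIS_07 172.5 → max 229.5 km
Site B: residuals SEIS_05 112.5, SEIS_06 103.6, SEIS_07 49.9 → max 112.5 km
Site C: residuals SEIS_05 0.0, SEIS_06 0.0, SEIS_07 0.1 → max 0.1 km
Only Site C has all residuals ≈ 0.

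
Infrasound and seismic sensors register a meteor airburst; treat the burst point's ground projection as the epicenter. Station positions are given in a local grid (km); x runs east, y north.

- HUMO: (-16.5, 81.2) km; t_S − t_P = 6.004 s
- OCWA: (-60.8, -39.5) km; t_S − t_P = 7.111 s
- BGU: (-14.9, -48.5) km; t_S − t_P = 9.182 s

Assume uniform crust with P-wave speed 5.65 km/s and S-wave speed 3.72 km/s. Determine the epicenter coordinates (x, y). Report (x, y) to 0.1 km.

x ≈ -65.4 km, y ≈ 37.8 km

Distance from S−P lag: d = Δt · v_P v_S / (v_P − v_S) = Δt · (5.65·3.72)/(5.65−3.72) ≈ 10.8902·Δt.
So d_HUMO = 65.38, d_OCWA = 77.44, d_BGU = 99.99 km.
Circle about each station: (x + 16.5)² + (y − 81.2)² = 65.38²; (x + 60.8)² + (y + 39.5)² = 77.44²; (x + 14.9)² + (y + 48.5)² = 99.99².
Subtracting the HUMO equation from the OCWA and BGU equations removes the quadratic terms:
-88.6 x − 241.4 y = -3331.21
3.2 x − 259.4 y = -10014.89
Solving the 2×2 system: x ≈ -65.4, y ≈ 37.8 km.
Check against HUMO (with the unrounded x, y): √((x + 16.5)²+(y − 81.2)²) = 65.38 ≈ 65.38 km. ✓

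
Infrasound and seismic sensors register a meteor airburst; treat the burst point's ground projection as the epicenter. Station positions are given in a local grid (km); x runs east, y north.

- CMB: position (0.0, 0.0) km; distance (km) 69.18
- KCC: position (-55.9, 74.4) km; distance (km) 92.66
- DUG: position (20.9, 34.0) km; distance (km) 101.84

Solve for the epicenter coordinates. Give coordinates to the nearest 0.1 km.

-66.9 km east, -17.6 km north

Circle about each station: x² + y² = 69.18²; (x + 55.9)² + (y − 74.4)² = 92.66²; (x − 20.9)² + (y − 34.0)² = 101.84².
Subtracting the CMB equation from the KCC and DUG equations removes the quadratic terms:
-111.8 x + 148.8 y = 4860.17
41.8 x + 68.0 y = -3992.70
Solving the 2×2 system: x ≈ -66.9, y ≈ -17.6 km.
Check against CMB (with the unrounded x, y): √(x²+y²) = 69.17 ≈ 69.18 km. ✓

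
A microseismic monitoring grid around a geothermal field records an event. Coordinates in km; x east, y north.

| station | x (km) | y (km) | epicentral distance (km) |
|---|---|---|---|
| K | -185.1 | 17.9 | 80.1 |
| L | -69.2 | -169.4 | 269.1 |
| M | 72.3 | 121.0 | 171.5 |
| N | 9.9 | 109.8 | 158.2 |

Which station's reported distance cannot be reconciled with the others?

Solve using three stations at a time. Using K, L, N (subtract circle equations pairwise → linear system) gives (x, y) ≈ (-146.8, 88.3).
Distances from that point to each station vs reported:
  K: calculated 80.1 vs reported 80.1 → residual 0.0 km
  L: calculated 269.1 vs reported 269.1 → residual 0.0 km
  M: calculated 221.6 vs reported 171.5 → residual 50.1 km
  N: calculated 158.2 vs reported 158.2 → residual 0.0 km
K, L, N are mutually consistent (residuals ≈ 0); M is off by 50.1 km.

M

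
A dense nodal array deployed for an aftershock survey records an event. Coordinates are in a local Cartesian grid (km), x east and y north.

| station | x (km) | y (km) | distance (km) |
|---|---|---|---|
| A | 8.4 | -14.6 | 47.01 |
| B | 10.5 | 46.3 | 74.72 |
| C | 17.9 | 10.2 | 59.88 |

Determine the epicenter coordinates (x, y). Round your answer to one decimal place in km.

Circle about each station: (x − 8.4)² + (y + 14.6)² = 47.01²; (x − 10.5)² + (y − 46.3)² = 74.72²; (x − 17.9)² + (y − 10.2)² = 59.88².
Subtracting the A equation from the B and C equations removes the quadratic terms:
4.2 x + 121.8 y = -1402.92
19.0 x + 49.6 y = -1234.94
Solving the 2×2 system: x ≈ -38.4, y ≈ -10.2 km.

-38.4 km east, -10.2 km north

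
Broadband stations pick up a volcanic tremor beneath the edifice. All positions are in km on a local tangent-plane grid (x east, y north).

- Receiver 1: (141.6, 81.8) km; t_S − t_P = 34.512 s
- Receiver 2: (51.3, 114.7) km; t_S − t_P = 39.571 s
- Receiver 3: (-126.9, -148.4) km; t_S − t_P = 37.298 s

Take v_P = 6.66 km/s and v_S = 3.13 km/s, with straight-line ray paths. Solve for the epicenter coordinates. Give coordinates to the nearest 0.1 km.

90.9 km east, -115.6 km north

Distance from S−P lag: d = Δt · v_P v_S / (v_P − v_S) = Δt · (6.66·3.13)/(6.66−3.13) ≈ 5.9053·Δt.
So d_Receiver 1 = 203.80, d_Receiver 2 = 233.68, d_Receiver 3 = 220.26 km.
Circle about each station: (x − 141.6)² + (y − 81.8)² = 203.80²; (x − 51.3)² + (y − 114.7)² = 233.68²; (x + 126.9)² + (y + 148.4)² = 220.26².
Subtracting the Receiver 1 equation from the Receiver 2 and Receiver 3 equations removes the quadratic terms:
-180.6 x + 65.8 y = -24025.92
-537.0 x − 460.4 y = 4404.34
Solving the 2×2 system: x ≈ 90.9, y ≈ -115.6 km.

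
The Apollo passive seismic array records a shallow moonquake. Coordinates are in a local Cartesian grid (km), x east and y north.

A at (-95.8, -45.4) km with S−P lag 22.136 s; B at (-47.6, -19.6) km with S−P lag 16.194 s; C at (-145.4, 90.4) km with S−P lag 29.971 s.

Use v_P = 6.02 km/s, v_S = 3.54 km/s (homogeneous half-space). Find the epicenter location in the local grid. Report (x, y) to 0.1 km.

Distance from S−P lag: d = Δt · v_P v_S / (v_P − v_S) = Δt · (6.02·3.54)/(6.02−3.54) ≈ 8.5931·Δt.
So d_A = 190.22, d_B = 139.16, d_C = 257.54 km.
Circle about each station: (x + 95.8)² + (y + 45.4)² = 190.22²; (x + 47.6)² + (y + 19.6)² = 139.16²; (x + 145.4)² + (y − 90.4)² = 257.54².
Subtracting the A equation from the B and C equations removes the quadratic terms:
96.4 x + 51.6 y = 8229.26
-99.2 x + 271.6 y = -12068.68
Solving the 2×2 system: x ≈ 91.3, y ≈ -11.1 km.
Check against A (with the unrounded x, y): √((x + 95.8)²+(y + 45.4)²) = 190.22 ≈ 190.22 km. ✓

x ≈ 91.3 km, y ≈ -11.1 km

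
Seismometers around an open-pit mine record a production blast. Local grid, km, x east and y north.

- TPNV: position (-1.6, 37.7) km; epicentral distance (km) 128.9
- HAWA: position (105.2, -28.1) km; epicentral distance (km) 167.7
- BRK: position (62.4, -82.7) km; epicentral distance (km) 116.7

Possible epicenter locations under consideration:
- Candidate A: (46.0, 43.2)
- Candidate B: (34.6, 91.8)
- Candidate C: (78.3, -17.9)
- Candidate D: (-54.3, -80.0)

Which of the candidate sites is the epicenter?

Candidate D

For each candidate, compare |candidate − station| to the reported distance:
Candidate A: residuals TPNV 81.0, HAWA 75.0, BRK 10.3 → max 81.0 km
Candidate B: residuals TPNV 63.8, HAWA 28.6, BRK 60.0 → max 63.8 km
Candidate C: residuals TPNV 31.6, HAWA 138.9, BRK 50.0 → max 138.9 km
Candidate D: residuals TPNV 0.1, HAWA 0.0, BRK 0.0 → max 0.1 km
Only Candidate D has all residuals ≈ 0.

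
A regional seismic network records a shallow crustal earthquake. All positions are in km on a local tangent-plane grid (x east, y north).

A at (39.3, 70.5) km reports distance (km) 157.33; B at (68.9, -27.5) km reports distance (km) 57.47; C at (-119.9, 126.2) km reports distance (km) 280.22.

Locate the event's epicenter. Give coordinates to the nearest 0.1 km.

Circle about each station: (x − 39.3)² + (y − 70.5)² = 157.33²; (x − 68.9)² + (y + 27.5)² = 57.47²; (x + 119.9)² + (y − 126.2)² = 280.22².
Subtracting pairs of circle equations eliminates x²+y² and gives linear equations (the radical axes):
59.2 x − 196.0 y = 20438.65
-318.4 x + 111.4 y = -29982.81
Solving the 2×2 system: x ≈ 64.5, y ≈ -84.8 km.

x ≈ 64.5 km, y ≈ -84.8 km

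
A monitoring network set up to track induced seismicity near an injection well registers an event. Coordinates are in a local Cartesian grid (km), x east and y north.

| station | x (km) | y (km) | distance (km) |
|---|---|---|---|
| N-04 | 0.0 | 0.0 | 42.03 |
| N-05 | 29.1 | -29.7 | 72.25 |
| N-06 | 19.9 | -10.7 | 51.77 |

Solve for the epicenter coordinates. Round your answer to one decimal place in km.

11.6 km east, 40.4 km north

Circle about each station: x² + y² = 42.03²; (x − 29.1)² + (y + 29.7)² = 72.25²; (x − 19.9)² + (y + 10.7)² = 51.77².
Subtracting the N-04 equation from the N-05 and N-06 equations removes the quadratic terms:
58.2 x − 59.4 y = -1724.64
39.8 x − 21.4 y = -403.11
Solving the 2×2 system: x ≈ 11.6, y ≈ 40.4 km.
Check against N-04 (with the unrounded x, y): √(x²+y²) = 42.02 ≈ 42.03 km. ✓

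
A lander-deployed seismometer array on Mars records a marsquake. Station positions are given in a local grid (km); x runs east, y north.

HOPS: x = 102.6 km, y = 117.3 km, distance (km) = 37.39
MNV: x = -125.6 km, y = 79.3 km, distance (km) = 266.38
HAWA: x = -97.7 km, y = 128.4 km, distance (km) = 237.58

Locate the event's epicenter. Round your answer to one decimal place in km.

Circle about each station: (x − 102.6)² + (y − 117.3)² = 37.39²; (x + 125.6)² + (y − 79.3)² = 266.38²; (x + 97.7)² + (y − 128.4)² = 237.58².
Subtracting the HOPS equation from the MNV and HAWA equations removes the quadratic terms:
-456.4 x − 76.0 y = -71782.49
-400.6 x + 22.2 y = -53300.44
Solving the 2×2 system: x ≈ 139.1, y ≈ 109.2 km.

x ≈ 139.1 km, y ≈ 109.2 km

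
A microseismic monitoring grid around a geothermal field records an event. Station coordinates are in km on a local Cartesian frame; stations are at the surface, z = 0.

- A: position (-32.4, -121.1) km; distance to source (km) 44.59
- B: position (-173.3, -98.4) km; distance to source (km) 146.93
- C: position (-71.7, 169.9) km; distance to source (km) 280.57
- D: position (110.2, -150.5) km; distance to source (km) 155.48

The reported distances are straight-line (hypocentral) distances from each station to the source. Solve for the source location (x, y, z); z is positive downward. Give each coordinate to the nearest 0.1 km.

Each station gives a sphere (x−x_i)² + (y−y_i)² + z² = d_i² (stations at z=0).
Subtracting the A sphere from B and C: z² cancels, leaving linear equations in x and y:
-281.8 x + 45.4 y = 4400.32
-78.6 x + 582.0 y = -58439.33
Solving: x ≈ -32.499, y ≈ -104.800 km (keep extra digits for the depth step; rounded: -32.5, -104.8).
Then from the A sphere: z² = 44.59² − (x + 32.4)² − (y + 121.1)² with x = -32.499, y = -104.800, so z ≈ 41.504 ≈ 41.5 km.

(-32.5, -104.8, 41.5)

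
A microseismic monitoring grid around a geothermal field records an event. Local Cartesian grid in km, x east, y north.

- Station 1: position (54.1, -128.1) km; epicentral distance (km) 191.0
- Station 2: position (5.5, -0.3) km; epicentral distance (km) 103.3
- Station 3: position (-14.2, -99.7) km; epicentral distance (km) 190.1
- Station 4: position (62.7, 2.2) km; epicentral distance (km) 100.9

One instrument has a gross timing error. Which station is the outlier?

Station 4

Solve using three stations at a time. Using Station 1, Station 2, Station 3 (subtract circle equations pairwise → linear system) gives (x, y) ≈ (89.5, 59.5).
Distances from that point to each station vs reported:
  Station 1: calculated 190.9 vs reported 191.0 → residual 0.1 km
  Station 2: calculated 103.1 vs reported 103.3 → residual 0.2 km
  Station 3: calculated 190.0 vs reported 190.1 → residual 0.1 km
  Station 4: calculated 63.3 vs reported 100.9 → residual 37.6 km
Station 1, Station 2, Station 3 are mutually consistent (residuals ≈ 0); Station 4 is off by 37.6 km.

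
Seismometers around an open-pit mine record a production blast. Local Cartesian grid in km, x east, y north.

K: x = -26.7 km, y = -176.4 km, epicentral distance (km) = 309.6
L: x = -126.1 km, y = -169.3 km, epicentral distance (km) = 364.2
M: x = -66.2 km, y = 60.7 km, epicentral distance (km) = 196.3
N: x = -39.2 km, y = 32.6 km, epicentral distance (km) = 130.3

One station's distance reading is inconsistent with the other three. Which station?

N

Solve using three stations at a time. Using K, L, M (subtract circle equations pairwise → linear system) gives (x, y) ≈ (127.6, 92.0).
Distances from that point to each station vs reported:
  K: calculated 309.6 vs reported 309.6 → residual 0.0 km
  L: calculated 364.2 vs reported 364.2 → residual 0.0 km
  M: calculated 196.3 vs reported 196.3 → residual 0.0 km
  N: calculated 177.0 vs reported 130.3 → residual 46.7 km
K, L, M are mutually consistent (residuals ≈ 0); N is off by 46.7 km.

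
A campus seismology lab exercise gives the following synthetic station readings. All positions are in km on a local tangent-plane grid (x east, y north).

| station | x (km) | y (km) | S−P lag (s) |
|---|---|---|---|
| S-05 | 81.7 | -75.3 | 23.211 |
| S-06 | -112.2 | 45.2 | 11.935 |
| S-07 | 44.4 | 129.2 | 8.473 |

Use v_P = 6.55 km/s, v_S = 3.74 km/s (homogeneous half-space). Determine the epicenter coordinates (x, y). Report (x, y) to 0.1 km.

-22.6 km east, 98.1 km north

Distance from S−P lag: d = Δt · v_P v_S / (v_P − v_S) = Δt · (6.55·3.74)/(6.55−3.74) ≈ 8.7178·Δt.
So d_S-05 = 202.35, d_S-06 = 104.05, d_S-07 = 73.87 km.
Circle about each station: (x − 81.7)² + (y + 75.3)² = 202.35²; (x + 112.2)² + (y − 45.2)² = 104.05²; (x − 44.4)² + (y − 129.2)² = 73.87².
Subtracting pairs of circle equations eliminates x²+y² and gives linear equations (the radical axes):
-387.8 x + 241.0 y = 32406.02
-74.6 x + 409.0 y = 41807.77
Solving the 2×2 system: x ≈ -22.6, y ≈ 98.1 km.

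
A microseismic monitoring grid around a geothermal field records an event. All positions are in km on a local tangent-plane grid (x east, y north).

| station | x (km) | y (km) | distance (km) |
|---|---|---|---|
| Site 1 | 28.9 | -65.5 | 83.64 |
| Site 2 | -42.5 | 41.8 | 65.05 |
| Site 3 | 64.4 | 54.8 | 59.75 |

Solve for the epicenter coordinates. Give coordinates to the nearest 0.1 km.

x ≈ 17.8 km, y ≈ 17.4 km

Circle about each station: (x − 28.9)² + (y + 65.5)² = 83.64²; (x + 42.5)² + (y − 41.8)² = 65.05²; (x − 64.4)² + (y − 54.8)² = 59.75².
Subtracting the Site 1 equation from the Site 2 and Site 3 equations removes the quadratic terms:
-142.8 x + 214.6 y = 1192.18
71.0 x + 240.6 y = 5450.53
Solving the 2×2 system: x ≈ 17.8, y ≈ 17.4 km.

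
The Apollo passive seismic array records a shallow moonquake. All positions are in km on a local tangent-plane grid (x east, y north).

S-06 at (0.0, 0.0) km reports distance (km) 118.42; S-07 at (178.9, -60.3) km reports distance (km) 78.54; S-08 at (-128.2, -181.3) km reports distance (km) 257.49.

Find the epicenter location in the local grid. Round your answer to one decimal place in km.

100.4 km east, -62.8 km north

Circle about each station: x² + y² = 118.42²; (x − 178.9)² + (y + 60.3)² = 78.54²; (x + 128.2)² + (y + 181.3)² = 257.49².
Subtracting pairs of circle equations eliminates x²+y² and gives linear equations (the radical axes):
357.8 x − 120.6 y = 43496.06
-256.4 x − 362.6 y = -2972.87
Solving the 2×2 system: x ≈ 100.4, y ≈ -62.8 km.
Check against S-06 (with the unrounded x, y): √(x²+y²) = 118.42 ≈ 118.42 km. ✓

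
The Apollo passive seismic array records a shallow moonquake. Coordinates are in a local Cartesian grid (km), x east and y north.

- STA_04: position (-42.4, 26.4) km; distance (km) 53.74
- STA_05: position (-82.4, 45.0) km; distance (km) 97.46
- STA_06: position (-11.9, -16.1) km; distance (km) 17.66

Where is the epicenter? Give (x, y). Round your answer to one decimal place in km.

Circle about each station: (x + 42.4)² + (y − 26.4)² = 53.74²; (x + 82.4)² + (y − 45.0)² = 97.46²; (x + 11.9)² + (y + 16.1)² = 17.66².
Subtracting the STA_04 equation from the STA_05 and STA_06 equations removes the quadratic terms:
-80.0 x + 37.2 y = -290.42
61.0 x − 85.0 y = 482.21
Solving the 2×2 system: x ≈ 1.5, y ≈ -4.6 km.

x ≈ 1.5 km, y ≈ -4.6 km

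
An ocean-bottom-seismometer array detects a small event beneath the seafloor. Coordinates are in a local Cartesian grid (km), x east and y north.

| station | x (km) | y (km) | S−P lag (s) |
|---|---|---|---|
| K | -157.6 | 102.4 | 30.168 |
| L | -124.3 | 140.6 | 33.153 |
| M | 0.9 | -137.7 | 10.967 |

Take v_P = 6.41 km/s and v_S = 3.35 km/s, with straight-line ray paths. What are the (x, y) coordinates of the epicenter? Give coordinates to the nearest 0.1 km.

Distance from S−P lag: d = Δt · v_P v_S / (v_P − v_S) = Δt · (6.41·3.35)/(6.41−3.35) ≈ 7.0175·Δt.
So d_K = 211.70, d_L = 232.65, d_M = 76.96 km.
Circle about each station: (x + 157.6)² + (y − 102.4)² = 211.70²; (x + 124.3)² + (y − 140.6)² = 232.65²; (x − 0.9)² + (y + 137.7)² = 76.96².
Subtracting the K equation from the L and M equations removes the quadratic terms:
66.6 x + 76.4 y = -9413.80
317.0 x − 480.2 y = 22532.63
Solving the 2×2 system: x ≈ -49.8, y ≈ -79.8 km.

x ≈ -49.8 km, y ≈ -79.8 km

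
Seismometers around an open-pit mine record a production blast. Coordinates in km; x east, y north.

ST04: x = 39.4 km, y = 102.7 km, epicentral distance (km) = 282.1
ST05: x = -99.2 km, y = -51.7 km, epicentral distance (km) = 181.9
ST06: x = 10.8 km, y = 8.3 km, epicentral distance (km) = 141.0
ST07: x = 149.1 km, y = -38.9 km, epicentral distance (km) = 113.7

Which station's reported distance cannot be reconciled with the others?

Solve using three stations at a time. Using ST05, ST06, ST07 (subtract circle equations pairwise → linear system) gives (x, y) ≈ (69.4, -119.9).
Distances from that point to each station vs reported:
  ST04: calculated 224.6 vs reported 282.1 → residual 57.5 km
  ST05: calculated 181.9 vs reported 181.9 → residual 0.0 km
  ST06: calculated 141.0 vs reported 141.0 → residual 0.0 km
  ST07: calculated 113.6 vs reported 113.7 → residual 0.1 km
ST05, ST06, ST07 are mutually consistent (residuals ≈ 0); ST04 is off by 57.5 km.

ST04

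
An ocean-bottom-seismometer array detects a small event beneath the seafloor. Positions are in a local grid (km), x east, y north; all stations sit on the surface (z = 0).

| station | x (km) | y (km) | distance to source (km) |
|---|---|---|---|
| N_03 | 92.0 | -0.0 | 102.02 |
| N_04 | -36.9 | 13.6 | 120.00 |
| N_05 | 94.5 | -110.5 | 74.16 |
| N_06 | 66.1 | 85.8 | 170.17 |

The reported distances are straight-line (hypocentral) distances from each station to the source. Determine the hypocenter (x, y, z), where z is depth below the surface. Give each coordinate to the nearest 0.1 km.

Each station gives a sphere (x−x_i)² + (y−y_i)² + z² = d_i² (stations at z=0).
Subtracting the N_03 sphere from N_04 and N_05: z² cancels, leaving linear equations in x and y:
-257.8 x + 27.2 y = -10909.35
5.0 x − 221.0 y = 17584.87
Solving: x ≈ 34.003, y ≈ -78.800 km (keep extra digits for the depth step; rounded: 34.0, -78.8).
Then from the N_03 sphere: z² = 102.02² − (x − 92.0)² − y² with x = 34.003, y = -78.800, so z ≈ 28.896 ≈ 28.9 km.

(34.0, -78.8, 28.9)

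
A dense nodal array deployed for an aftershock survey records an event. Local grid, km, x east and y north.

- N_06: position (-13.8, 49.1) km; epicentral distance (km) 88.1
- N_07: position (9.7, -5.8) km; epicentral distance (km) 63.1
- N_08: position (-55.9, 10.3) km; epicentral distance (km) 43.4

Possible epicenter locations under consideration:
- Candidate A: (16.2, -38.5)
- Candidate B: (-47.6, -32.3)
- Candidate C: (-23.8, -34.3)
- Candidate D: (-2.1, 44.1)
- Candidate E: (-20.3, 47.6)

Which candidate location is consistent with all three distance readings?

For each candidate, compare |candidate − station| to the reported distance:
Candidate A: residuals N_06 4.5, N_07 29.8, N_08 43.7 → max 43.7 km
Candidate B: residuals N_06 0.0, N_07 0.0, N_08 0.0 → max 0.0 km
Candidate C: residuals N_06 4.1, N_07 19.1, N_08 11.6 → max 19.1 km
Candidate D: residuals N_06 75.4, N_07 11.8, N_08 20.1 → max 75.4 km
Candidate E: residuals N_06 81.4, N_07 1.9, N_08 8.2 → max 81.4 km
Only Candidate B has all residuals ≈ 0.

Candidate B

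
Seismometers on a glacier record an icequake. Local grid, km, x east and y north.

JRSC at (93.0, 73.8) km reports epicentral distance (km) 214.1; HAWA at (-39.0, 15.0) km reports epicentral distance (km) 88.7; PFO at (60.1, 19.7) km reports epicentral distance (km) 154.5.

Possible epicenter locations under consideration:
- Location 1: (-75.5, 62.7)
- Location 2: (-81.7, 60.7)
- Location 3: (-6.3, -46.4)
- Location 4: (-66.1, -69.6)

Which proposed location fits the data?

For each candidate, compare |candidate − station| to the reported distance:
Location 1: residuals JRSC 45.2, HAWA 28.6, PFO 12.2 → max 45.2 km
Location 2: residuals JRSC 38.9, HAWA 26.2, PFO 6.9 → max 38.9 km
Location 3: residuals JRSC 58.2, HAWA 19.1, PFO 60.8 → max 60.8 km
Location 4: residuals JRSC 0.1, HAWA 0.1, PFO 0.1 → max 0.1 km
Only Location 4 has all residuals ≈ 0.

Location 4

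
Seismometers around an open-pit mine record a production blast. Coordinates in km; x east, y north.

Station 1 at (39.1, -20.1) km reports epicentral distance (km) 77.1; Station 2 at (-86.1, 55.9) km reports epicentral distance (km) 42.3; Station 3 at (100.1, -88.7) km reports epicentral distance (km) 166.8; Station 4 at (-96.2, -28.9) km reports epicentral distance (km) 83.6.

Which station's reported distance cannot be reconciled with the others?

Solve using three stations at a time. Using Station 1, Station 3, Station 4 (subtract circle equations pairwise → linear system) gives (x, y) ≈ (-27.5, 18.7).
Distances from that point to each station vs reported:
  Station 1: calculated 77.1 vs reported 77.1 → residual 0.0 km
  Station 2: calculated 69.4 vs reported 42.3 → residual 27.1 km
  Station 3: calculated 166.8 vs reported 166.8 → residual 0.0 km
  Station 4: calculated 83.6 vs reported 83.6 → residual 0.0 km
Station 1, Station 3, Station 4 are mutually consistent (residuals ≈ 0); Station 2 is off by 27.1 km.

Station 2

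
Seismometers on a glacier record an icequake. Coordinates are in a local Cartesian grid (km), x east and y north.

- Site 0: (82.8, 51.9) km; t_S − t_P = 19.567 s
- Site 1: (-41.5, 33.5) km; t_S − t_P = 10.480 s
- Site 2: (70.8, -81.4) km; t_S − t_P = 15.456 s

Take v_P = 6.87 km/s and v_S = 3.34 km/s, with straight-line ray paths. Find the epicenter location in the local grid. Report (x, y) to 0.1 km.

x ≈ -15.1 km, y ≈ -29.3 km

Distance from S−P lag: d = Δt · v_P v_S / (v_P − v_S) = Δt · (6.87·3.34)/(6.87−3.34) ≈ 6.5002·Δt.
So d_Site 0 = 127.19, d_Site 1 = 68.12, d_Site 2 = 100.47 km.
Circle about each station: (x − 82.8)² + (y − 51.9)² = 127.19²; (x + 41.5)² + (y − 33.5)² = 68.12²; (x − 70.8)² + (y + 81.4)² = 100.47².
Subtracting the Site 0 equation from the Site 1 and Site 2 equations removes the quadratic terms:
-248.6 x − 36.8 y = 4832.01
-24.0 x − 266.6 y = 8172.23
Solving the 2×2 system: x ≈ -15.1, y ≈ -29.3 km.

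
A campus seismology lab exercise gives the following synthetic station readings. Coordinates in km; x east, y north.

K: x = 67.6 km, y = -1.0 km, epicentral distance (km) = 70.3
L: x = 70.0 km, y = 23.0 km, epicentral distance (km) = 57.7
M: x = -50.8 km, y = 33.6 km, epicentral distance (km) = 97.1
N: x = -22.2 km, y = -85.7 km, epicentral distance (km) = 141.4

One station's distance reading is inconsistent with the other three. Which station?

Solve using three stations at a time. Using K, L, N (subtract circle equations pairwise → linear system) gives (x, y) ≈ (18.8, 49.6).
Distances from that point to each station vs reported:
  K: calculated 70.3 vs reported 70.3 → residual 0.0 km
  L: calculated 57.7 vs reported 57.7 → residual 0.0 km
  M: calculated 71.5 vs reported 97.1 → residual 25.6 km
  N: calculated 141.4 vs reported 141.4 → residual 0.0 km
K, L, N are mutually consistent (residuals ≈ 0); M is off by 25.6 km.

M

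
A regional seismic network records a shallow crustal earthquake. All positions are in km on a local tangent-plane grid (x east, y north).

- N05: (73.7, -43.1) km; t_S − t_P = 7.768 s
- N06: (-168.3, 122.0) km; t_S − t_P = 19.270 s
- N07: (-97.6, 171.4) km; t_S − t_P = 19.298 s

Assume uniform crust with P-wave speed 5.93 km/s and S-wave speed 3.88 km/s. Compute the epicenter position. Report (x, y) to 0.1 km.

Distance from S−P lag: d = Δt · v_P v_S / (v_P − v_S) = Δt · (5.93·3.88)/(5.93−3.88) ≈ 11.2236·Δt.
So d_N05 = 87.19, d_N06 = 216.28, d_N07 = 216.59 km.
Circle about each station: (x − 73.7)² + (y + 43.1)² = 87.19²; (x + 168.3)² + (y − 122.0)² = 216.28²; (x + 97.6)² + (y − 171.4)² = 216.59².
Subtracting pairs of circle equations eliminates x²+y² and gives linear equations (the radical axes):
-484.0 x + 330.2 y = -3255.35
-342.6 x + 429.0 y = -7694.71
Solving the 2×2 system: x ≈ -12.1, y ≈ -27.6 km.
Check against N05 (with the unrounded x, y): √((x − 73.7)²+(y + 43.1)²) = 87.19 ≈ 87.19 km. ✓

-12.1 km east, -27.6 km north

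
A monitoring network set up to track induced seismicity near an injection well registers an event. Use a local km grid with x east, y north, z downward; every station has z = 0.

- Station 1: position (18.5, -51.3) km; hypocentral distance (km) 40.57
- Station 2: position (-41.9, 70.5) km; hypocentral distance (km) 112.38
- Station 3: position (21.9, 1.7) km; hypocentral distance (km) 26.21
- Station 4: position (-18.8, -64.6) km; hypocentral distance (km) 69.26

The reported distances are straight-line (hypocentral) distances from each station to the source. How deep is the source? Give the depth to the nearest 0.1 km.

depth ≈ 18.4 km

Each station gives a sphere (x−x_i)² + (y−y_i)² + z² = d_i² (stations at z=0).
Subtracting the Station 1 sphere from Station 2 and Station 3: z² cancels, leaving linear equations in x and y:
-120.8 x + 243.6 y = -7231.42
6.8 x + 106.0 y = -1532.48
Solving: x ≈ 27.191, y ≈ -16.202 km (keep extra digits for the depth step; rounded: 27.2, -16.2).
Then from the Station 1 sphere: z² = 40.57² − (x − 18.5)² − (y + 51.3)² with x = 27.191, y = -16.202, so z ≈ 18.399 ≈ 18.4 km.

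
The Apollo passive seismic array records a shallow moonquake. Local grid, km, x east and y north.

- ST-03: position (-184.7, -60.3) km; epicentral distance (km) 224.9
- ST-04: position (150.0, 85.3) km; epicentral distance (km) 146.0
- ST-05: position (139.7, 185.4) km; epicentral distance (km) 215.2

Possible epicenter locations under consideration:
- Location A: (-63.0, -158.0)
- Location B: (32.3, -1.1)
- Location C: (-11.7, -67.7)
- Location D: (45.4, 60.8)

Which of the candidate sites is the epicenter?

Location B

For each candidate, compare |candidate − station| to the reported distance:
Location A: residuals ST-03 68.8, ST-04 177.4, ST-05 183.6 → max 183.6 km
Location B: residuals ST-03 0.0, ST-04 0.0, ST-05 0.0 → max 0.0 km
Location C: residuals ST-03 51.7, ST-04 76.6, ST-05 79.7 → max 79.7 km
Location D: residuals ST-03 35.1, ST-04 38.6, ST-05 58.9 → max 58.9 km
Only Location B has all residuals ≈ 0.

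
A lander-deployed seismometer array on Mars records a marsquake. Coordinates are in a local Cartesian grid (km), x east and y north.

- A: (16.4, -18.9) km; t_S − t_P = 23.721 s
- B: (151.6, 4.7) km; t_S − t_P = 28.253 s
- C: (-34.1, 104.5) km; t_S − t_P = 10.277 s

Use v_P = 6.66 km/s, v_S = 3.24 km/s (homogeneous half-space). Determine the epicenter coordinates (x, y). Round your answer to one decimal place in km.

x ≈ 25.3 km, y ≈ 130.5 km

Distance from S−P lag: d = Δt · v_P v_S / (v_P − v_S) = Δt · (6.66·3.24)/(6.66−3.24) ≈ 6.3095·Δt.
So d_A = 149.67, d_B = 178.26, d_C = 64.84 km.
Circle about each station: (x − 16.4)² + (y + 18.9)² = 149.67²; (x − 151.6)² + (y − 4.7)² = 178.26²; (x + 34.1)² + (y − 104.5)² = 64.84².
Subtracting the A equation from the B and C equations removes the quadratic terms:
270.4 x + 47.2 y = 13002.96
-101.0 x + 246.8 y = 29653.77
Solving the 2×2 system: x ≈ 25.3, y ≈ 130.5 km.
Check against A (with the unrounded x, y): √((x − 16.4)²+(y + 18.9)²) = 149.67 ≈ 149.67 km. ✓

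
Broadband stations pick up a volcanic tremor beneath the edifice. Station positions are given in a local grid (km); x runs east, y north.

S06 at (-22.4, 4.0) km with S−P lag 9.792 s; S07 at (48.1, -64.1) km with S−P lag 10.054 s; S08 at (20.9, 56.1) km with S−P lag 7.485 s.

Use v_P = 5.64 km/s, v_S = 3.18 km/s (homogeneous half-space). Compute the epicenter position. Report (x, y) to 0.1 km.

(48.8, 9.2)

Distance from S−P lag: d = Δt · v_P v_S / (v_P − v_S) = Δt · (5.64·3.18)/(5.64−3.18) ≈ 7.2907·Δt.
So d_S06 = 71.39, d_S07 = 73.30, d_S08 = 54.57 km.
Circle about each station: (x + 22.4)² + (y − 4.0)² = 71.39²; (x − 48.1)² + (y + 64.1)² = 73.30²; (x − 20.9)² + (y − 56.1)² = 54.57².
Subtracting the S06 equation from the S07 and S08 equations removes the quadratic terms:
141.0 x − 136.2 y = 5628.30
86.6 x + 104.2 y = 5184.91
Solving the 2×2 system: x ≈ 48.8, y ≈ 9.2 km.
Check against S06 (with the unrounded x, y): √((x + 22.4)²+(y − 4.0)²) = 71.39 ≈ 71.39 km. ✓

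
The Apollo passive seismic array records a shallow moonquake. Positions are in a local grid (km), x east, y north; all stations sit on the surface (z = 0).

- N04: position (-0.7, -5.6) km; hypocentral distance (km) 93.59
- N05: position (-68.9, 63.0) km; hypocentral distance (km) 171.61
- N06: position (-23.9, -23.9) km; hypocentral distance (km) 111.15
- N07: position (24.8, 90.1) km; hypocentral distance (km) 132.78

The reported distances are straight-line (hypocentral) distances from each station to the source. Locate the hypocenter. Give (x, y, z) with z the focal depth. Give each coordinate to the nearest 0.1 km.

(68.7, -19.2, 61.3)

Each station gives a sphere (x−x_i)² + (y−y_i)² + z² = d_i² (stations at z=0).
Subtracting the N04 sphere from N05 and N06: z² cancels, leaving linear equations in x and y:
-136.4 x + 137.2 y = -12006.54
-46.4 x − 36.6 y = -2484.66
Solving: x ≈ 68.702, y ≈ -19.210 km (keep extra digits for the depth step; rounded: 68.7, -19.2).
Then from the N04 sphere: z² = 93.59² − (x + 0.7)² − (y + 5.6)² with x = 68.702, y = -19.210, so z ≈ 61.296 ≈ 61.3 km.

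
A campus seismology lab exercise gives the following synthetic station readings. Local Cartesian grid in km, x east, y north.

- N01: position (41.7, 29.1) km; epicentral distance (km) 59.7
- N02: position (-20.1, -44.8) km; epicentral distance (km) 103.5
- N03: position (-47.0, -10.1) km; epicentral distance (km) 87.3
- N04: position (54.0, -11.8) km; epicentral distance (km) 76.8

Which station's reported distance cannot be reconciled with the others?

N01

Solve using three stations at a time. Using N02, N03, N04 (subtract circle equations pairwise → linear system) gives (x, y) ≈ (13.1, 53.3).
Distances from that point to each station vs reported:
  N01: calculated 37.4 vs reported 59.7 → residual 22.3 km
  N02: calculated 103.5 vs reported 103.5 → residual 0.0 km
  N03: calculated 87.3 vs reported 87.3 → residual 0.0 km
  N04: calculated 76.8 vs reported 76.8 → residual 0.0 km
N02, N03, N04 are mutually consistent (residuals ≈ 0); N01 is off by 22.3 km.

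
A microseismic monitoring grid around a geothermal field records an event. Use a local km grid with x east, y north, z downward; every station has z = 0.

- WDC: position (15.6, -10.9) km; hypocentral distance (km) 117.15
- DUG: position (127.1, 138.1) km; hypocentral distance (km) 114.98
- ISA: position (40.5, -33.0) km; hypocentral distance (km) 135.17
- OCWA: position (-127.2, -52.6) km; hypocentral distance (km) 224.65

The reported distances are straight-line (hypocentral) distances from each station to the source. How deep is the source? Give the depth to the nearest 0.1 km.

Each station gives a sphere (x−x_i)² + (y−y_i)² + z² = d_i² (stations at z=0).
Subtracting the WDC sphere from DUG and ISA: z² cancels, leaving linear equations in x and y:
223.0 x + 298.0 y = 35367.57
49.8 x − 44.2 y = -2179.73
Solving: x ≈ 36.996, y ≈ 90.998 km (keep extra digits for the depth step; rounded: 37.0, 91.0).
Then from the WDC sphere: z² = 117.15² − (x − 15.6)² − (y + 10.9)² with x = 36.996, y = 90.998, so z ≈ 53.695 ≈ 53.7 km.

depth ≈ 53.7 km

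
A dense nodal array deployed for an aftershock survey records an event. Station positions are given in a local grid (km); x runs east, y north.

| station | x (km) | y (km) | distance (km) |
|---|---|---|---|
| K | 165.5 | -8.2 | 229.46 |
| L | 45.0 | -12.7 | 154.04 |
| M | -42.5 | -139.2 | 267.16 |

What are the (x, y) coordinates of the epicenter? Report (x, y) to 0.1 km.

x ≈ -19.9 km, y ≈ 127.0 km

Circle about each station: (x − 165.5)² + (y + 8.2)² = 229.46²; (x − 45.0)² + (y + 12.7)² = 154.04²; (x + 42.5)² + (y + 139.2)² = 267.16².
Subtracting the K equation from the L and M equations removes the quadratic terms:
-241.0 x − 9.0 y = 3652.37
-416.0 x − 262.0 y = -24997.17
Solving the 2×2 system: x ≈ -19.9, y ≈ 127.0 km.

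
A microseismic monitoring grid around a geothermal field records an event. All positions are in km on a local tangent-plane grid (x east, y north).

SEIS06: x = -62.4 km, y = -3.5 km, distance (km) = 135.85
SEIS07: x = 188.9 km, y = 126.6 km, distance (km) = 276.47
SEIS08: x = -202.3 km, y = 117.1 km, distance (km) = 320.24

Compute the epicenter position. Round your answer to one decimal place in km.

Circle about each station: (x + 62.4)² + (y + 3.5)² = 135.85²; (x − 188.9)² + (y − 126.6)² = 276.47²; (x + 202.3)² + (y − 117.1)² = 320.24².
Subtracting pairs of circle equations eliminates x²+y² and gives linear equations (the radical axes):
502.6 x + 260.2 y = -10175.68
-279.8 x + 241.2 y = -33366.75
Solving the 2×2 system: x ≈ 32.1, y ≈ -101.1 km.
Check against SEIS06 (with the unrounded x, y): √((x + 62.4)²+(y + 3.5)²) = 135.85 ≈ 135.85 km. ✓

32.1 km east, -101.1 km north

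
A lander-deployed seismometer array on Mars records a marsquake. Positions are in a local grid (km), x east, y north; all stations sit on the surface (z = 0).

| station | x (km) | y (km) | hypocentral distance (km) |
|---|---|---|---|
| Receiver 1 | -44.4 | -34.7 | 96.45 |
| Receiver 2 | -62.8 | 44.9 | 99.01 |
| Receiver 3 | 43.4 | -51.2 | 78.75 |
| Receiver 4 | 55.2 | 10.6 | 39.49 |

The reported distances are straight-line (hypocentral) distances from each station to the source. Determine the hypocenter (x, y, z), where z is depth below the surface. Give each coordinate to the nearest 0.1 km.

(29.2, 21.1, 27.8)

Each station gives a sphere (x−x_i)² + (y−y_i)² + z² = d_i² (stations at z=0).
Subtracting the Receiver 1 sphere from Receiver 2 and Receiver 3: z² cancels, leaving linear equations in x and y:
-36.8 x + 159.2 y = 2284.02
175.6 x − 33.0 y = 4430.59
Solving: x ≈ 29.196, y ≈ 21.096 km (keep extra digits for the depth step; rounded: 29.2, 21.1).
Then from the Receiver 1 sphere: z² = 96.45² − (x + 44.4)² − (y + 34.7)² with x = 29.196, y = 21.096, so z ≈ 27.804 ≈ 27.8 km.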